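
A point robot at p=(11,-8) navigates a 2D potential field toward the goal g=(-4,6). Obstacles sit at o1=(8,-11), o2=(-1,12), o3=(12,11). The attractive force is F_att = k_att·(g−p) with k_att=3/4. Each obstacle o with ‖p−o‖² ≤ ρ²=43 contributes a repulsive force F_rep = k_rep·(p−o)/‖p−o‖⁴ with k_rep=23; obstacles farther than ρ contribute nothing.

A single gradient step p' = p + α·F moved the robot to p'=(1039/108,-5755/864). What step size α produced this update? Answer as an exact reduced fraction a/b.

α = 1/8

F_att = 3/4·(g−p) = 3/4·(-15,14) = (-11.2500,10.5000)
o1: d²=18 ≤ ρ²=43; F_rep = 23·(3,3)/18² = (0.2130,0.2130)
o2: d²=544 > ρ²=43 → inactive
o3: d²=362 > ρ²=43 → inactive
F = F_att + ΣF_rep = (-11.0370,10.7130)
Δp = p'−p = (-1.3796,1.3391); α = Δx/Fx = (-149/108) / (-298/27) = 1/8
check: Δy/Fy = (1157/864) / (1157/108) = 1/8 ✓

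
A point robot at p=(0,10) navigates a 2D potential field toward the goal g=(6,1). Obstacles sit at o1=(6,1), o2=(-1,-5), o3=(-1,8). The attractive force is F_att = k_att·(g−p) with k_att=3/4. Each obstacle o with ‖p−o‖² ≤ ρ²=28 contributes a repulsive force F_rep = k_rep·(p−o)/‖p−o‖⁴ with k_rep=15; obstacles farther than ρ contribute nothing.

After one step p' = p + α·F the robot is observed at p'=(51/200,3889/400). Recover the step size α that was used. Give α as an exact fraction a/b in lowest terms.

F_att = 3/4·(g−p) = 3/4·(6,-9) = (4.5000,-6.7500)
o1: d²=117 > ρ²=28 → inactive
o2: d²=226 > ρ²=28 → inactive
o3: d²=5 ≤ ρ²=28; F_rep = 15·(1,2)/5² = (0.6000,1.2000)
F = F_att + ΣF_rep = (5.1000,-5.5500)
Δp = p'−p = (0.2550,-0.2775); α = Δx/Fx = (51/200) / (51/10) = 1/20
check: Δy/Fy = (-111/400) / (-111/20) = 1/20 ✓

α = 1/20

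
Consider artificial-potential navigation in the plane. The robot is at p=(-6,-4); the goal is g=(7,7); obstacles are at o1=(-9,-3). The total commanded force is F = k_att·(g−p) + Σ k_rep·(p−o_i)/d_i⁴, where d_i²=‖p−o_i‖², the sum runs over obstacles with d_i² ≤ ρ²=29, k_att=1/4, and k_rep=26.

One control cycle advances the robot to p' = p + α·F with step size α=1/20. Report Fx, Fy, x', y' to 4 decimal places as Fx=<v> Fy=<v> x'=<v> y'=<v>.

F_att = 1/4·(g−p) = 1/4·(13,11) = (3.2500,2.7500)
o1: d²=10 ≤ ρ²=29; F_rep = 26·(3,-1)/10² = (0.7800,-0.2600)
F = F_att + ΣF_rep = (4.0300,2.4900)
p' = p + 1/20·F = (-5.7985,-3.8755)

Fx=4.0300 Fy=2.4900 x'=-5.7985 y'=-3.8755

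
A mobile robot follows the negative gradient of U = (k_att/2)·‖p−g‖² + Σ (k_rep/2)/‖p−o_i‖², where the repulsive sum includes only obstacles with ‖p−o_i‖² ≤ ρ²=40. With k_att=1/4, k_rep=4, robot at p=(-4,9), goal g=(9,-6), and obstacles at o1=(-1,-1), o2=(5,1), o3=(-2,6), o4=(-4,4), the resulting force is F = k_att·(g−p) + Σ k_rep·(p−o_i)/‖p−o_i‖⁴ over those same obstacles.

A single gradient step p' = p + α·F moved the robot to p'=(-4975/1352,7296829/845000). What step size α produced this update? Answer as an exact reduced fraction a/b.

F_att = 1/4·(g−p) = 1/4·(13,-15) = (3.2500,-3.7500)
o1: d²=109 > ρ²=40 → inactive
o2: d²=145 > ρ²=40 → inactive
o3: d²=13 ≤ ρ²=40; F_rep = 4·(-2,3)/13² = (-0.0473,0.0710)
o4: d²=25 ≤ ρ²=40; F_rep = 4·(0,5)/25² = (0.0000,0.0320)
F = F_att + ΣF_rep = (3.2027,-3.6470)
Δp = p'−p = (0.3203,-0.3647); α = Δx/Fx = (433/1352) / (2165/676) = 1/10
check: Δy/Fy = (-308171/845000) / (-308171/84500) = 1/10 ✓

α = 1/10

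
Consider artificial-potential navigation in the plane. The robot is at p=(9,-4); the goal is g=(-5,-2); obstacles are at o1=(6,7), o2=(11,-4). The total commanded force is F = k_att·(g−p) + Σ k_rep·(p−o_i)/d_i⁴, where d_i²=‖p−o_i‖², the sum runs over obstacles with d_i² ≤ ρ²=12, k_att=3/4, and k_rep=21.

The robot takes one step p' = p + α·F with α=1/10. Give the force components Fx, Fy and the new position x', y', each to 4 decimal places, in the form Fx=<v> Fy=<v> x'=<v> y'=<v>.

Fx=-13.1250 Fy=1.5000 x'=7.6875 y'=-3.8500

F_att = 3/4·(g−p) = 3/4·(-14,2) = (-10.5000,1.5000)
o1: d²=130 > ρ²=12 → inactive
o2: d²=4 ≤ ρ²=12; F_rep = 21·(-2,0)/4² = (-2.6250,0.0000)
F = F_att + ΣF_rep = (-13.1250,1.5000)
p' = p + 1/10·F = (7.6875,-3.8500)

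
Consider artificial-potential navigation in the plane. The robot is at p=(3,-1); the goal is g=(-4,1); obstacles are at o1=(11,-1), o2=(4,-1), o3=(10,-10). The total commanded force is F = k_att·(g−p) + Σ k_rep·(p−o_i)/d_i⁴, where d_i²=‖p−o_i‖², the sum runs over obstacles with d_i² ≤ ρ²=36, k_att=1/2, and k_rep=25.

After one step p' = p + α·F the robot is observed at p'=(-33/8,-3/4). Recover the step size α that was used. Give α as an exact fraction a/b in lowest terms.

α = 1/4

F_att = 1/2·(g−p) = 1/2·(-7,2) = (-3.5000,1.0000)
o1: d²=64 > ρ²=36 → inactive
o2: d²=1 ≤ ρ²=36; F_rep = 25·(-1,0)/1² = (-25.0000,0.0000)
o3: d²=130 > ρ²=36 → inactive
F = F_att + ΣF_rep = (-28.5000,1.0000)
Δp = p'−p = (-7.1250,0.2500); α = Δx/Fx = (-57/8) / (-57/2) = 1/4
check: Δy/Fy = (1/4) / (1) = 1/4 ✓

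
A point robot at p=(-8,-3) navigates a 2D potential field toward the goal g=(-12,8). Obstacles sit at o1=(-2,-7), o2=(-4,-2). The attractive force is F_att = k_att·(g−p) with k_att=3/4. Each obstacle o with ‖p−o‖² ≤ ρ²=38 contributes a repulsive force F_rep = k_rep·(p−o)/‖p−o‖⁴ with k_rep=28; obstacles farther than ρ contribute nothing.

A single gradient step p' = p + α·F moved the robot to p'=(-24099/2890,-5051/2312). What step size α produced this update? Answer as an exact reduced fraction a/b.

α = 1/10

F_att = 3/4·(g−p) = 3/4·(-4,11) = (-3.0000,8.2500)
o1: d²=52 > ρ²=38 → inactive
o2: d²=17 ≤ ρ²=38; F_rep = 28·(-4,-1)/17² = (-0.3875,-0.0969)
F = F_att + ΣF_rep = (-3.3875,8.1531)
Δp = p'−p = (-0.3388,0.8153); α = Δx/Fx = (-979/2890) / (-979/289) = 1/10
check: Δy/Fy = (1885/2312) / (9425/1156) = 1/10 ✓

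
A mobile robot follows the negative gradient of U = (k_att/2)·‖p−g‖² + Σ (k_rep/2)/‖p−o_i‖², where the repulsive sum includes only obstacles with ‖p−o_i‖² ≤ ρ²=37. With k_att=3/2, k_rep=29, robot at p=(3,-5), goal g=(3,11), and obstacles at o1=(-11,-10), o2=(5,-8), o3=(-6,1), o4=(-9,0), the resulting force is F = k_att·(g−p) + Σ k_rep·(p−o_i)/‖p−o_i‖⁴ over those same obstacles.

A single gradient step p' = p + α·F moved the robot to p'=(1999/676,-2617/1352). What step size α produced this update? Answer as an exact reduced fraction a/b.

F_att = 3/2·(g−p) = 3/2·(0,16) = (0.0000,24.0000)
o1: d²=221 > ρ²=37 → inactive
o2: d²=13 ≤ ρ²=37; F_rep = 29·(-2,3)/13² = (-0.3432,0.5148)
o3: d²=117 > ρ²=37 → inactive
o4: d²=169 > ρ²=37 → inactive
F = F_att + ΣF_rep = (-0.3432,24.5148)
Δp = p'−p = (-0.0429,3.0643); α = Δx/Fx = (-29/676) / (-58/169) = 1/8
check: Δy/Fy = (4143/1352) / (4143/169) = 1/8 ✓

α = 1/8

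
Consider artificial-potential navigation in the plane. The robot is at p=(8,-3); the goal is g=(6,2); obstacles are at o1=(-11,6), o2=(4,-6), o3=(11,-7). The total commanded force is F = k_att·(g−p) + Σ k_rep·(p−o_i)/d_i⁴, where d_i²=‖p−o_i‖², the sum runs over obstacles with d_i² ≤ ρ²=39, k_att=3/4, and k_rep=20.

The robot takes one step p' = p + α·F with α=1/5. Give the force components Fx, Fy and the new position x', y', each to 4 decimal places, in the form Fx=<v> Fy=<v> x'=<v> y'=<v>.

F_att = 3/4·(g−p) = 3/4·(-2,5) = (-1.5000,3.7500)
o1: d²=442 > ρ²=39 → inactive
o2: d²=25 ≤ ρ²=39; F_rep = 20·(4,3)/25² = (0.1280,0.0960)
o3: d²=25 ≤ ρ²=39; F_rep = 20·(-3,4)/25² = (-0.0960,0.1280)
F = F_att + ΣF_rep = (-1.4680,3.9740)
p' = p + 1/5·F = (7.7064,-2.2052)

Fx=-1.4680 Fy=3.9740 x'=7.7064 y'=-2.2052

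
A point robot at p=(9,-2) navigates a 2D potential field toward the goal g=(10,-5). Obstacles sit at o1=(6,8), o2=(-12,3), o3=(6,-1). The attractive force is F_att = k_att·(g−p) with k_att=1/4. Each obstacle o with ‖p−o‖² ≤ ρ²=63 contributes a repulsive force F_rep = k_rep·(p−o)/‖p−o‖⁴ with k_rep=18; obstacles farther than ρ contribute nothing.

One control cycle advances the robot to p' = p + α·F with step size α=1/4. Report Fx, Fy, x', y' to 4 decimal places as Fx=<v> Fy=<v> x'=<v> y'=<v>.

Fx=0.7900 Fy=-0.9300 x'=9.1975 y'=-2.2325

F_att = 1/4·(g−p) = 1/4·(1,-3) = (0.2500,-0.7500)
o1: d²=109 > ρ²=63 → inactive
o2: d²=466 > ρ²=63 → inactive
o3: d²=10 ≤ ρ²=63; F_rep = 18·(3,-1)/10² = (0.5400,-0.1800)
F = F_att + ΣF_rep = (0.7900,-0.9300)
p' = p + 1/4·F = (9.1975,-2.2325)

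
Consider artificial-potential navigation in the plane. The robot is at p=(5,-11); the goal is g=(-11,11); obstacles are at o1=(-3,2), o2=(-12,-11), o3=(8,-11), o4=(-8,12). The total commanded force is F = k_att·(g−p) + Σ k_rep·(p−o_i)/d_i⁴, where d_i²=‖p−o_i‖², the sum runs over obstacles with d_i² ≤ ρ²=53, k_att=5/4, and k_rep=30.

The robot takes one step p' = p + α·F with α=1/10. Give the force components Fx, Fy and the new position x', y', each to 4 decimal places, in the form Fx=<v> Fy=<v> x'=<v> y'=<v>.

F_att = 5/4·(g−p) = 5/4·(-16,22) = (-20.0000,27.5000)
o1: d²=233 > ρ²=53 → inactive
o2: d²=289 > ρ²=53 → inactive
o3: d²=9 ≤ ρ²=53; F_rep = 30·(-3,0)/9² = (-1.1111,0.0000)
o4: d²=698 > ρ²=53 → inactive
F = F_att + ΣF_rep = (-21.1111,27.5000)
p' = p + 1/10·F = (2.8889,-8.2500)

Fx=-21.1111 Fy=27.5000 x'=2.8889 y'=-8.2500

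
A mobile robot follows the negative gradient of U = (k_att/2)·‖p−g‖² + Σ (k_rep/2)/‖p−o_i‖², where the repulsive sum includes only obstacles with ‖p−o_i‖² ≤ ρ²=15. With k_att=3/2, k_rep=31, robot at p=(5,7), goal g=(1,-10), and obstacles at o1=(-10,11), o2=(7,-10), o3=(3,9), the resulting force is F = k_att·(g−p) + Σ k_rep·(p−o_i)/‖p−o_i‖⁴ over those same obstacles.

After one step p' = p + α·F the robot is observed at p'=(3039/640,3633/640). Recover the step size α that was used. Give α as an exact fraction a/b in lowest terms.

α = 1/20

F_att = 3/2·(g−p) = 3/2·(-4,-17) = (-6.0000,-25.5000)
o1: d²=241 > ρ²=15 → inactive
o2: d²=293 > ρ²=15 → inactive
o3: d²=8 ≤ ρ²=15; F_rep = 31·(2,-2)/8² = (0.9688,-0.9688)
F = F_att + ΣF_rep = (-5.0312,-26.4688)
Δp = p'−p = (-0.2516,-1.3234); α = Δx/Fx = (-161/640) / (-161/32) = 1/20
check: Δy/Fy = (-847/640) / (-847/32) = 1/20 ✓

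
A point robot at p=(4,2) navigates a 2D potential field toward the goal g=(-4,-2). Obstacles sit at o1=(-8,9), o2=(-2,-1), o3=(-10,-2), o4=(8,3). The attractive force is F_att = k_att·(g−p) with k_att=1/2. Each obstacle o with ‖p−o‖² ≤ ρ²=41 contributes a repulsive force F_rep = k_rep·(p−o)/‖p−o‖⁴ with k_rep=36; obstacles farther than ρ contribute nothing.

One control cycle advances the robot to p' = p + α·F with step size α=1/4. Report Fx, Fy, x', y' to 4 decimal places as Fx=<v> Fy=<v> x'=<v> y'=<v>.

F_att = 1/2·(g−p) = 1/2·(-8,-4) = (-4.0000,-2.0000)
o1: d²=193 > ρ²=41 → inactive
o2: d²=45 > ρ²=41 → inactive
o3: d²=212 > ρ²=41 → inactive
o4: d²=17 ≤ ρ²=41; F_rep = 36·(-4,-1)/17² = (-0.4983,-0.1246)
F = F_att + ΣF_rep = (-4.4983,-2.1246)
p' = p + 1/4·F = (2.8754,1.4689)

Fx=-4.4983 Fy=-2.1246 x'=2.8754 y'=1.4689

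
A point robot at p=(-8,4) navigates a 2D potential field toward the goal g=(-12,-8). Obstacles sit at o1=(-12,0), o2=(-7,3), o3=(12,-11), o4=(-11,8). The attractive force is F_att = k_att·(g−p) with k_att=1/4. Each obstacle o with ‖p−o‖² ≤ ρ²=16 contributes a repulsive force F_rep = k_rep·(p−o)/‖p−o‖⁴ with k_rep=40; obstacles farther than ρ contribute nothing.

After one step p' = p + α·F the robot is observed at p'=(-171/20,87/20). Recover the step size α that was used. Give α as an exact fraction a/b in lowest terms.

α = 1/20

F_att = 1/4·(g−p) = 1/4·(-4,-12) = (-1.0000,-3.0000)
o1: d²=32 > ρ²=16 → inactive
o2: d²=2 ≤ ρ²=16; F_rep = 40·(-1,1)/2² = (-10.0000,10.0000)
o3: d²=625 > ρ²=16 → inactive
o4: d²=25 > ρ²=16 → inactive
F = F_att + ΣF_rep = (-11.0000,7.0000)
Δp = p'−p = (-0.5500,0.3500); α = Δx/Fx = (-11/20) / (-11) = 1/20
check: Δy/Fy = (7/20) / (7) = 1/20 ✓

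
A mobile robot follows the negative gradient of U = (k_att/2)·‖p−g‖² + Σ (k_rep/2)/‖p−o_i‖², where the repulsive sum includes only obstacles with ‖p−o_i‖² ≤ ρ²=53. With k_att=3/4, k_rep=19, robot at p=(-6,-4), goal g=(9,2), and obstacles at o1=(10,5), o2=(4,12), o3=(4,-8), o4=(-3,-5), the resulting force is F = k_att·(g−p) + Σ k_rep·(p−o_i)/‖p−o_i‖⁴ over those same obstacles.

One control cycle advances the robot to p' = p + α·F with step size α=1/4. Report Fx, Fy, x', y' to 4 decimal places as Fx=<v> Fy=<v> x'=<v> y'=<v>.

Fx=10.6800 Fy=4.6900 x'=-3.3300 y'=-2.8275

F_att = 3/4·(g−p) = 3/4·(15,6) = (11.2500,4.5000)
o1: d²=337 > ρ²=53 → inactive
o2: d²=356 > ρ²=53 → inactive
o3: d²=116 > ρ²=53 → inactive
o4: d²=10 ≤ ρ²=53; F_rep = 19·(-3,1)/10² = (-0.5700,0.1900)
F = F_att + ΣF_rep = (10.6800,4.6900)
p' = p + 1/4·F = (-3.3300,-2.8275)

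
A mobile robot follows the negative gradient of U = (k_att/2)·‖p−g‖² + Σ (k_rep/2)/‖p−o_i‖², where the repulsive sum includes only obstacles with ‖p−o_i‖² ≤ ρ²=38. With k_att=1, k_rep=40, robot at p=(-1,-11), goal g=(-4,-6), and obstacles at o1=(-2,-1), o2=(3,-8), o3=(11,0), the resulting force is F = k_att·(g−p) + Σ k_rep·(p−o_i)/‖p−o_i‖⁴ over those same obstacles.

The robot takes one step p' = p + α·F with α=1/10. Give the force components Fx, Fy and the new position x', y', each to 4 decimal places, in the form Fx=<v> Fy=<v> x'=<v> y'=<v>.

F_att = 1·(g−p) = 1·(-3,5) = (-3.0000,5.0000)
o1: d²=101 > ρ²=38 → inactive
o2: d²=25 ≤ ρ²=38; F_rep = 40·(-4,-3)/25² = (-0.2560,-0.1920)
o3: d²=265 > ρ²=38 → inactive
F = F_att + ΣF_rep = (-3.2560,4.8080)
p' = p + 1/10·F = (-1.3256,-10.5192)

Fx=-3.2560 Fy=4.8080 x'=-1.3256 y'=-10.5192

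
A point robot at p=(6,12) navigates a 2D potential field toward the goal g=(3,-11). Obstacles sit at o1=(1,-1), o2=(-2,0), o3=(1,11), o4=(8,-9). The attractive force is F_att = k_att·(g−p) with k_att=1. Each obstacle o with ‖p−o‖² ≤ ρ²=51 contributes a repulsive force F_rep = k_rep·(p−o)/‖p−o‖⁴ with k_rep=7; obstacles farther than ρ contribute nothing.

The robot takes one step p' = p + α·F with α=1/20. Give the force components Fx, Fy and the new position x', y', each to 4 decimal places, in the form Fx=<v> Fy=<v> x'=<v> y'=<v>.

Fx=-2.9482 Fy=-22.9896 x'=5.8526 y'=10.8505

F_att = 1·(g−p) = 1·(-3,-23) = (-3.0000,-23.0000)
o1: d²=194 > ρ²=51 → inactive
o2: d²=208 > ρ²=51 → inactive
o3: d²=26 ≤ ρ²=51; F_rep = 7·(5,1)/26² = (0.0518,0.0104)
o4: d²=445 > ρ²=51 → inactive
F = F_att + ΣF_rep = (-2.9482,-22.9896)
p' = p + 1/20·F = (5.8526,10.8505)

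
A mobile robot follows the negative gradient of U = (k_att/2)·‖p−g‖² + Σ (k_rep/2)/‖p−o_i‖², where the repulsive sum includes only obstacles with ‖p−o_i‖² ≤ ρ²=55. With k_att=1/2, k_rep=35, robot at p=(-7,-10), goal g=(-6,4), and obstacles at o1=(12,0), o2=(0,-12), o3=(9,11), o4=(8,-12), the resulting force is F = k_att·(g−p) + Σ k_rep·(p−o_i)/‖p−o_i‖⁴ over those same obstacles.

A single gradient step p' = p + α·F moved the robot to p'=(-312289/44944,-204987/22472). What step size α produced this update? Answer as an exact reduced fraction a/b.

α = 1/8

F_att = 1/2·(g−p) = 1/2·(1,14) = (0.5000,7.0000)
o1: d²=461 > ρ²=55 → inactive
o2: d²=53 ≤ ρ²=55; F_rep = 35·(-7,2)/53² = (-0.0872,0.0249)
o3: d²=697 > ρ²=55 → inactive
o4: d²=229 > ρ²=55 → inactive
F = F_att + ΣF_rep = (0.4128,7.0249)
Δp = p'−p = (0.0516,0.8781); α = Δx/Fx = (2319/44944) / (2319/5618) = 1/8
check: Δy/Fy = (19733/22472) / (19733/2809) = 1/8 ✓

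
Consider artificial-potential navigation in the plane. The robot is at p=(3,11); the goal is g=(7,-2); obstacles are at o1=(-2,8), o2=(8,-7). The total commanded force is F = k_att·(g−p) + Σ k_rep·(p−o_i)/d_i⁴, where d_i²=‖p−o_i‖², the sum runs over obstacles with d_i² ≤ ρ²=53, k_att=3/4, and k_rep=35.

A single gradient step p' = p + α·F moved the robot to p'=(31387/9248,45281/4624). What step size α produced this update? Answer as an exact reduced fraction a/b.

F_att = 3/4·(g−p) = 3/4·(4,-13) = (3.0000,-9.7500)
o1: d²=34 ≤ ρ²=53; F_rep = 35·(5,3)/34² = (0.1514,0.0908)
o2: d²=349 > ρ²=53 → inactive
F = F_att + ΣF_rep = (3.1514,-9.6592)
Δp = p'−p = (0.3939,-1.2074); α = Δx/Fx = (3643/9248) / (3643/1156) = 1/8
check: Δy/Fy = (-5583/4624) / (-5583/578) = 1/8 ✓

α = 1/8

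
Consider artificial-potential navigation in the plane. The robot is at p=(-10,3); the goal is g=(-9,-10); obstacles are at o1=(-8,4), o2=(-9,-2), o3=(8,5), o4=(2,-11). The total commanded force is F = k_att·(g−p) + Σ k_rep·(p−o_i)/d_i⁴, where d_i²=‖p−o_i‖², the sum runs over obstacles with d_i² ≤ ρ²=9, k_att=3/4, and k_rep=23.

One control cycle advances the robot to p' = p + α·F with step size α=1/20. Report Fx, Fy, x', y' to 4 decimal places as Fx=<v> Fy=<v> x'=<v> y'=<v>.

F_att = 3/4·(g−p) = 3/4·(1,-13) = (0.7500,-9.7500)
o1: d²=5 ≤ ρ²=9; F_rep = 23·(-2,-1)/5² = (-1.8400,-0.9200)
o2: d²=26 > ρ²=9 → inactive
o3: d²=328 > ρ²=9 → inactive
o4: d²=340 > ρ²=9 → inactive
F = F_att + ΣF_rep = (-1.0900,-10.6700)
p' = p + 1/20·F = (-10.0545,2.4665)

Fx=-1.0900 Fy=-10.6700 x'=-10.0545 y'=2.4665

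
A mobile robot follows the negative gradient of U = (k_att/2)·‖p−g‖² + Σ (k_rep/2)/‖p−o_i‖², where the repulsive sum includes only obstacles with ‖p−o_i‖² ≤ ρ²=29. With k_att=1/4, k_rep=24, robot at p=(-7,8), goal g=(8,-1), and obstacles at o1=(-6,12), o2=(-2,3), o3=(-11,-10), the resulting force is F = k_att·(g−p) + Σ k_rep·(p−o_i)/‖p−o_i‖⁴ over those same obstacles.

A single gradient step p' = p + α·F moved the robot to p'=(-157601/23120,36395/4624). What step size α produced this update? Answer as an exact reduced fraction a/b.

α = 1/20

F_att = 1/4·(g−p) = 1/4·(15,-9) = (3.7500,-2.2500)
o1: d²=17 ≤ ρ²=29; F_rep = 24·(-1,-4)/17² = (-0.0830,-0.3322)
o2: d²=50 > ρ²=29 → inactive
o3: d²=340 > ρ²=29 → inactive
F = F_att + ΣF_rep = (3.6670,-2.5822)
Δp = p'−p = (0.1833,-0.1291); α = Δx/Fx = (4239/23120) / (4239/1156) = 1/20
check: Δy/Fy = (-597/4624) / (-2985/1156) = 1/20 ✓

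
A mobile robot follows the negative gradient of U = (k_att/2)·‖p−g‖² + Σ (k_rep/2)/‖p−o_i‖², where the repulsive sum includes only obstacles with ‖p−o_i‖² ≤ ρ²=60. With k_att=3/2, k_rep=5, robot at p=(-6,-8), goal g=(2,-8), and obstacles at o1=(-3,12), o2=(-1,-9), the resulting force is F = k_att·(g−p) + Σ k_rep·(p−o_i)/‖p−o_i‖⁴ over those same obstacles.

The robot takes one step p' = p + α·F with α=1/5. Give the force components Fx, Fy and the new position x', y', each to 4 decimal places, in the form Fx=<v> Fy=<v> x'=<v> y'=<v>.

F_att = 3/2·(g−p) = 3/2·(8,0) = (12.0000,0.0000)
o1: d²=409 > ρ²=60 → inactive
o2: d²=26 ≤ ρ²=60; F_rep = 5·(-5,1)/26² = (-0.0370,0.0074)
F = F_att + ΣF_rep = (11.9630,0.0074)
p' = p + 1/5·F = (-3.6074,-7.9985)

Fx=11.9630 Fy=0.0074 x'=-3.6074 y'=-7.9985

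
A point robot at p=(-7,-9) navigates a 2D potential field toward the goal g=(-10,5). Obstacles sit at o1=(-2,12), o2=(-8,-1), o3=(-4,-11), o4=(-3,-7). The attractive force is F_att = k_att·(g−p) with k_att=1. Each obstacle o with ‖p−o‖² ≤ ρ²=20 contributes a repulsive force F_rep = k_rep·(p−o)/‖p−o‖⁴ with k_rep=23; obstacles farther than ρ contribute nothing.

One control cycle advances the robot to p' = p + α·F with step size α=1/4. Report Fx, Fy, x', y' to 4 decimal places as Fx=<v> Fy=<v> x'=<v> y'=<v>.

Fx=-3.6383 Fy=14.1572 x'=-7.9096 y'=-5.4607

F_att = 1·(g−p) = 1·(-3,14) = (-3.0000,14.0000)
o1: d²=466 > ρ²=20 → inactive
o2: d²=65 > ρ²=20 → inactive
o3: d²=13 ≤ ρ²=20; F_rep = 23·(-3,2)/13² = (-0.4083,0.2722)
o4: d²=20 ≤ ρ²=20; F_rep = 23·(-4,-2)/20² = (-0.2300,-0.1150)
F = F_att + ΣF_rep = (-3.6383,14.1572)
p' = p + 1/4·F = (-7.9096,-5.4607)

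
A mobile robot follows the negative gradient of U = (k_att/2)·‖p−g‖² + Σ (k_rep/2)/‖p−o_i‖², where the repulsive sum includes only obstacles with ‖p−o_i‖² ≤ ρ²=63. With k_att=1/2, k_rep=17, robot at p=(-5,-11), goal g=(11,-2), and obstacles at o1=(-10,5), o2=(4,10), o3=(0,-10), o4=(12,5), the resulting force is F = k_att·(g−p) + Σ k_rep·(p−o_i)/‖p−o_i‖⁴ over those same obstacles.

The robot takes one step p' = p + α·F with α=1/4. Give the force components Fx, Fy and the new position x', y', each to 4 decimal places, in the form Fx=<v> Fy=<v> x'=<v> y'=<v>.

Fx=7.8743 Fy=4.4749 x'=-3.0314 y'=-9.8813

F_att = 1/2·(g−p) = 1/2·(16,9) = (8.0000,4.5000)
o1: d²=281 > ρ²=63 → inactive
o2: d²=522 > ρ²=63 → inactive
o3: d²=26 ≤ ρ²=63; F_rep = 17·(-5,-1)/26² = (-0.1257,-0.0251)
o4: d²=545 > ρ²=63 → inactive
F = F_att + ΣF_rep = (7.8743,4.4749)
p' = p + 1/4·F = (-3.0314,-9.8813)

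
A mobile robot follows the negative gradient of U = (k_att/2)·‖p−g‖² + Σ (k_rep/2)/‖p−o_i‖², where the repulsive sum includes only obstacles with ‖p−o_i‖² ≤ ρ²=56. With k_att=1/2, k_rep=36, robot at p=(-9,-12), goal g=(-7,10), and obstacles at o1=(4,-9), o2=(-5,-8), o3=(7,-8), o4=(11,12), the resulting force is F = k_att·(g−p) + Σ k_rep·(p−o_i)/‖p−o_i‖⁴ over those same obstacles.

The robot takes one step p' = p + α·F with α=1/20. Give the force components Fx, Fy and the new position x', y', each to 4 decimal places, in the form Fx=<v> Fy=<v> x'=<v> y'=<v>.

Fx=0.8594 Fy=10.8594 x'=-8.9570 y'=-11.4570

F_att = 1/2·(g−p) = 1/2·(2,22) = (1.0000,11.0000)
o1: d²=178 > ρ²=56 → inactive
o2: d²=32 ≤ ρ²=56; F_rep = 36·(-4,-4)/32² = (-0.1406,-0.1406)
o3: d²=272 > ρ²=56 → inactive
o4: d²=976 > ρ²=56 → inactive
F = F_att + ΣF_rep = (0.8594,10.8594)
p' = p + 1/20·F = (-8.9570,-11.4570)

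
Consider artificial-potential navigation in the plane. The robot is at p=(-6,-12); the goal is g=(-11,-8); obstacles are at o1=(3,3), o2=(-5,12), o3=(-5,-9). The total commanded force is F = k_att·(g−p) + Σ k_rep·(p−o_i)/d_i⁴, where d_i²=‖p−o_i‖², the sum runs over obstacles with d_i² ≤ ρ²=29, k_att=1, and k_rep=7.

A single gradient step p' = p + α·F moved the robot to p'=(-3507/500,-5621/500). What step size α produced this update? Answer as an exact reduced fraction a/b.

F_att = 1·(g−p) = 1·(-5,4) = (-5.0000,4.0000)
o1: d²=306 > ρ²=29 → inactive
o2: d²=577 > ρ²=29 → inactive
o3: d²=10 ≤ ρ²=29; F_rep = 7·(-1,-3)/10² = (-0.0700,-0.2100)
F = F_att + ΣF_rep = (-5.0700,3.7900)
Δp = p'−p = (-1.0140,0.7580); α = Δx/Fx = (-507/500) / (-507/100) = 1/5
check: Δy/Fy = (379/500) / (379/100) = 1/5 ✓

α = 1/5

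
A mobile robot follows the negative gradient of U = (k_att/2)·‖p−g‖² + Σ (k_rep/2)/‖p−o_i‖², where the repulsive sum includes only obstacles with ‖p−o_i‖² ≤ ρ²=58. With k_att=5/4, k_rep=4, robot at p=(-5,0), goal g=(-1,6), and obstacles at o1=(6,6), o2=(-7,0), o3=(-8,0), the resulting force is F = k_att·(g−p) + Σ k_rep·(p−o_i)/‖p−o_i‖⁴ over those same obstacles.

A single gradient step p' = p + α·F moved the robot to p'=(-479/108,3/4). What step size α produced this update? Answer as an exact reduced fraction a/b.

α = 1/10

F_att = 5/4·(g−p) = 5/4·(4,6) = (5.0000,7.5000)
o1: d²=157 > ρ²=58 → inactive
o2: d²=4 ≤ ρ²=58; F_rep = 4·(2,0)/4² = (0.5000,0.0000)
o3: d²=9 ≤ ρ²=58; F_rep = 4·(3,0)/9² = (0.1481,0.0000)
F = F_att + ΣF_rep = (5.6481,7.5000)
Δp = p'−p = (0.5648,0.7500); α = Δx/Fx = (61/108) / (305/54) = 1/10
check: Δy/Fy = (3/4) / (15/2) = 1/10 ✓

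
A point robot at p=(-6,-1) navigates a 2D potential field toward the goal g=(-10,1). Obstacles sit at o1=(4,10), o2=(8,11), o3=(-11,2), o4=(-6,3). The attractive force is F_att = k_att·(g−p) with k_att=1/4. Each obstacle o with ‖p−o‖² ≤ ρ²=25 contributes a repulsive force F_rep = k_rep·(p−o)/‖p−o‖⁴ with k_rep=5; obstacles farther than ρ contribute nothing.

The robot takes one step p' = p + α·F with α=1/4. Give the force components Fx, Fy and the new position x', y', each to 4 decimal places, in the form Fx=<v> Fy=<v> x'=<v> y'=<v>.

Fx=-1.0000 Fy=0.4219 x'=-6.2500 y'=-0.8945

F_att = 1/4·(g−p) = 1/4·(-4,2) = (-1.0000,0.5000)
o1: d²=221 > ρ²=25 → inactive
o2: d²=340 > ρ²=25 → inactive
o3: d²=34 > ρ²=25 → inactive
o4: d²=16 ≤ ρ²=25; F_rep = 5·(0,-4)/16² = (0.0000,-0.0781)
F = F_att + ΣF_rep = (-1.0000,0.4219)
p' = p + 1/4·F = (-6.2500,-0.8945)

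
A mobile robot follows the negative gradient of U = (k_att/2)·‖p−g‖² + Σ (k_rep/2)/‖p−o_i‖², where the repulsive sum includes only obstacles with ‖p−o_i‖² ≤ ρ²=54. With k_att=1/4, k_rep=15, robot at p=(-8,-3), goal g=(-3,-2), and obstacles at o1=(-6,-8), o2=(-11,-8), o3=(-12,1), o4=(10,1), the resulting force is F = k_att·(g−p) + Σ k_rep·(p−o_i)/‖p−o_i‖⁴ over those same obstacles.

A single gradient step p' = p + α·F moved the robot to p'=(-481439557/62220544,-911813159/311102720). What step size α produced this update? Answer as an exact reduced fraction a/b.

F_att = 1/4·(g−p) = 1/4·(5,1) = (1.2500,0.2500)
o1: d²=29 ≤ ρ²=54; F_rep = 15·(-2,5)/29² = (-0.0357,0.0892)
o2: d²=34 ≤ ρ²=54; F_rep = 15·(3,5)/34² = (0.0389,0.0649)
o3: d²=32 ≤ ρ²=54; F_rep = 15·(4,-4)/32² = (0.0586,-0.0586)
o4: d²=340 > ρ²=54 → inactive
F = F_att + ΣF_rep = (1.3118,0.3455)
Δp = p'−p = (0.2624,0.0691); α = Δx/Fx = (16324795/62220544) / (81623975/62220544) = 1/5
check: Δy/Fy = (21495001/311102720) / (21495001/62220544) = 1/5 ✓

α = 1/5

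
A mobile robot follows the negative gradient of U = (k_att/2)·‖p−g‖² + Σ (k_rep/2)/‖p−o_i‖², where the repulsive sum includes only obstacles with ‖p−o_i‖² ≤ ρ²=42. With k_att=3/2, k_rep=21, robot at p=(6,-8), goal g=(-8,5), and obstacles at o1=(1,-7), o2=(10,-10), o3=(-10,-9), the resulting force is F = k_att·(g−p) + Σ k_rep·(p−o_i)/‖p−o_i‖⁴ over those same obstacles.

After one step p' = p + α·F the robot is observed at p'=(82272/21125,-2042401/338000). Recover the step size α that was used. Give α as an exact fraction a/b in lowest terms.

α = 1/10

F_att = 3/2·(g−p) = 3/2·(-14,13) = (-21.0000,19.5000)
o1: d²=26 ≤ ρ²=42; F_rep = 21·(5,-1)/26² = (0.1553,-0.0311)
o2: d²=20 ≤ ρ²=42; F_rep = 21·(-4,2)/20² = (-0.2100,0.1050)
o3: d²=257 > ρ²=42 → inactive
F = F_att + ΣF_rep = (-21.0547,19.5739)
Δp = p'−p = (-2.1055,1.9574); α = Δx/Fx = (-44478/21125) / (-88956/4225) = 1/10
check: Δy/Fy = (661599/338000) / (661599/33800) = 1/10 ✓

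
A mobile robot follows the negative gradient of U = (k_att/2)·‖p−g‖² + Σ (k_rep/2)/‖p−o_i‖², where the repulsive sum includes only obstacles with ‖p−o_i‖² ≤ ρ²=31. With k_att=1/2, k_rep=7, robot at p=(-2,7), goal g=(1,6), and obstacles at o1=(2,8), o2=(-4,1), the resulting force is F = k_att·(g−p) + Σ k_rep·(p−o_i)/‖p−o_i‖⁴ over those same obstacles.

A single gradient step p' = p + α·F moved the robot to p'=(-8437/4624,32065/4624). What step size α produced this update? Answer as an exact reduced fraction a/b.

α = 1/8

F_att = 1/2·(g−p) = 1/2·(3,-1) = (1.5000,-0.5000)
o1: d²=17 ≤ ρ²=31; F_rep = 7·(-4,-1)/17² = (-0.0969,-0.0242)
o2: d²=40 > ρ²=31 → inactive
F = F_att + ΣF_rep = (1.4031,-0.5242)
Δp = p'−p = (0.1754,-0.0655); α = Δx/Fx = (811/4624) / (811/578) = 1/8
check: Δy/Fy = (-303/4624) / (-303/578) = 1/8 ✓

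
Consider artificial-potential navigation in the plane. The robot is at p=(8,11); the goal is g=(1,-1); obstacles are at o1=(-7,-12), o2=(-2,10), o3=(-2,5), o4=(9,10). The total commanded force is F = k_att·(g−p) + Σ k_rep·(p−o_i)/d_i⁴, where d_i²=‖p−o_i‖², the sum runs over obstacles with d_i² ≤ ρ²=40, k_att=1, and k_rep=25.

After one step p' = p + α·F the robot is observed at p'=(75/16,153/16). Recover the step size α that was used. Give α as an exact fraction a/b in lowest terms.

F_att = 1·(g−p) = 1·(-7,-12) = (-7.0000,-12.0000)
o1: d²=754 > ρ²=40 → inactive
o2: d²=101 > ρ²=40 → inactive
o3: d²=136 > ρ²=40 → inactive
o4: d²=2 ≤ ρ²=40; F_rep = 25·(-1,1)/2² = (-6.2500,6.2500)
F = F_att + ΣF_rep = (-13.2500,-5.7500)
Δp = p'−p = (-3.3125,-1.4375); α = Δx/Fx = (-53/16) / (-53/4) = 1/4
check: Δy/Fy = (-23/16) / (-23/4) = 1/4 ✓

α = 1/4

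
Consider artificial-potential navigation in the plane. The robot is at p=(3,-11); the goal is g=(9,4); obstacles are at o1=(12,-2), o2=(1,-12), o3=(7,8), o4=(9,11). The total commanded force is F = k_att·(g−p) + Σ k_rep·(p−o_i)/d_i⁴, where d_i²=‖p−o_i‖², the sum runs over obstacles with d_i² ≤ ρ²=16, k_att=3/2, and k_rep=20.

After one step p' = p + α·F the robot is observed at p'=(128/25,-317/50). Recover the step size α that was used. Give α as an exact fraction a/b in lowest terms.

α = 1/5

F_att = 3/2·(g−p) = 3/2·(6,15) = (9.0000,22.5000)
o1: d²=162 > ρ²=16 → inactive
o2: d²=5 ≤ ρ²=16; F_rep = 20·(2,1)/5² = (1.6000,0.8000)
o3: d²=377 > ρ²=16 → inactive
o4: d²=520 > ρ²=16 → inactive
F = F_att + ΣF_rep = (10.6000,23.3000)
Δp = p'−p = (2.1200,4.6600); α = Δx/Fx = (53/25) / (53/5) = 1/5
check: Δy/Fy = (233/50) / (233/10) = 1/5 ✓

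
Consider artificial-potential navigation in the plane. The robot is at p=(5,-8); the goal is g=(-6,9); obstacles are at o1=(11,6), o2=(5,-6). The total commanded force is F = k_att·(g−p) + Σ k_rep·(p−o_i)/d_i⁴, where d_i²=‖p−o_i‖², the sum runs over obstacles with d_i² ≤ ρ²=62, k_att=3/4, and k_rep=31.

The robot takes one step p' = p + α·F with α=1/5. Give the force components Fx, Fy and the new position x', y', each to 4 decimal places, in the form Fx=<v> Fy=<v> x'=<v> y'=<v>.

Fx=-8.2500 Fy=8.8750 x'=3.3500 y'=-6.2250

F_att = 3/4·(g−p) = 3/4·(-11,17) = (-8.2500,12.7500)
o1: d²=232 > ρ²=62 → inactive
o2: d²=4 ≤ ρ²=62; F_rep = 31·(0,-2)/4² = (0.0000,-3.8750)
F = F_att + ΣF_rep = (-8.2500,8.8750)
p' = p + 1/5·F = (3.3500,-6.2250)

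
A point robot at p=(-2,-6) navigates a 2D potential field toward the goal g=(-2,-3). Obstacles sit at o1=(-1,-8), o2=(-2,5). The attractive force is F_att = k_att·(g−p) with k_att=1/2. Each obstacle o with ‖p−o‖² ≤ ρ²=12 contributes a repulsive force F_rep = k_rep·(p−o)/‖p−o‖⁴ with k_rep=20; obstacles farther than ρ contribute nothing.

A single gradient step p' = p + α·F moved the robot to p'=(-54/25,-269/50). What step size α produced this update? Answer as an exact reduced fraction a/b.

F_att = 1/2·(g−p) = 1/2·(0,3) = (0.0000,1.5000)
o1: d²=5 ≤ ρ²=12; F_rep = 20·(-1,2)/5² = (-0.8000,1.6000)
o2: d²=121 > ρ²=12 → inactive
F = F_att + ΣF_rep = (-0.8000,3.1000)
Δp = p'−p = (-0.1600,0.6200); α = Δx/Fx = (-4/25) / (-4/5) = 1/5
check: Δy/Fy = (31/50) / (31/10) = 1/5 ✓

α = 1/5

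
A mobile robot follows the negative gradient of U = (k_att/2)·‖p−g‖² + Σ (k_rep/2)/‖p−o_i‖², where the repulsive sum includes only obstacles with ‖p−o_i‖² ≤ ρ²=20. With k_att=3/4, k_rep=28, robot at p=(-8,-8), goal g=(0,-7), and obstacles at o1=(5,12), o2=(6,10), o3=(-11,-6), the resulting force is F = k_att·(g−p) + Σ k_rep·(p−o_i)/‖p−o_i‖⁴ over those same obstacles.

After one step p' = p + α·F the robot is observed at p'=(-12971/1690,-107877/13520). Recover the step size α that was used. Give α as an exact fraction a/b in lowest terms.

α = 1/20

F_att = 3/4·(g−p) = 3/4·(8,1) = (6.0000,0.7500)
o1: d²=569 > ρ²=20 → inactive
o2: d²=520 > ρ²=20 → inactive
o3: d²=13 ≤ ρ²=20; F_rep = 28·(3,-2)/13² = (0.4970,-0.3314)
F = F_att + ΣF_rep = (6.4970,0.4186)
Δp = p'−p = (0.3249,0.0209); α = Δx/Fx = (549/1690) / (1098/169) = 1/20
check: Δy/Fy = (283/13520) / (283/676) = 1/20 ✓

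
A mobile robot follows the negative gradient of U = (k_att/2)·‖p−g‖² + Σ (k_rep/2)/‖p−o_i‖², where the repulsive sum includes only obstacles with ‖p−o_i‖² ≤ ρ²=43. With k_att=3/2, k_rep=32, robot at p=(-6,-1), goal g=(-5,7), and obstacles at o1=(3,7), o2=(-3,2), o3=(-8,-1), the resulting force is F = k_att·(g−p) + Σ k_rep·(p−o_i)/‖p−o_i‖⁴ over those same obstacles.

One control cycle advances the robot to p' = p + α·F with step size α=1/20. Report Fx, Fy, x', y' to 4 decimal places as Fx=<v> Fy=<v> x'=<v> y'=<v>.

Fx=5.2037 Fy=11.7037 x'=-5.7398 y'=-0.4148

F_att = 3/2·(g−p) = 3/2·(1,8) = (1.5000,12.0000)
o1: d²=145 > ρ²=43 → inactive
o2: d²=18 ≤ ρ²=43; F_rep = 32·(-3,-3)/18² = (-0.2963,-0.2963)
o3: d²=4 ≤ ρ²=43; F_rep = 32·(2,0)/4² = (4.0000,0.0000)
F = F_att + ΣF_rep = (5.2037,11.7037)
p' = p + 1/20·F = (-5.7398,-0.4148)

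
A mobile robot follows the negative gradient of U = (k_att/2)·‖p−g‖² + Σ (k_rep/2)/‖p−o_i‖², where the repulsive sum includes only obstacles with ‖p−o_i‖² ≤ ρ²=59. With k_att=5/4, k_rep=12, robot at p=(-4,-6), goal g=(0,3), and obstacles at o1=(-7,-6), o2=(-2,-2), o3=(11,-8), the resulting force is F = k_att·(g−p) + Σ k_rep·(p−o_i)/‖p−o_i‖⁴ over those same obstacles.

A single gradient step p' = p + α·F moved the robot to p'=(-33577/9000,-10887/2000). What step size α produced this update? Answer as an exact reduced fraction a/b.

F_att = 5/4·(g−p) = 5/4·(4,9) = (5.0000,11.2500)
o1: d²=9 ≤ ρ²=59; F_rep = 12·(3,0)/9² = (0.4444,0.0000)
o2: d²=20 ≤ ρ²=59; F_rep = 12·(-2,-4)/20² = (-0.0600,-0.1200)
o3: d²=229 > ρ²=59 → inactive
F = F_att + ΣF_rep = (5.3844,11.1300)
Δp = p'−p = (0.2692,0.5565); α = Δx/Fx = (2423/9000) / (2423/450) = 1/20
check: Δy/Fy = (1113/2000) / (1113/100) = 1/20 ✓

α = 1/20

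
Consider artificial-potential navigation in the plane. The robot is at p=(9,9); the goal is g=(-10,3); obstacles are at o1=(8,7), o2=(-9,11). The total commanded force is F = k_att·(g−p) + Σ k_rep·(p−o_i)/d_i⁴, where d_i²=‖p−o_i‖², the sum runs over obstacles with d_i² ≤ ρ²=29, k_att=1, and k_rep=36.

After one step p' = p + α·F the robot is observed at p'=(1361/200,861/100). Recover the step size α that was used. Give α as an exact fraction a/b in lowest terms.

F_att = 1·(g−p) = 1·(-19,-6) = (-19.0000,-6.0000)
o1: d²=5 ≤ ρ²=29; F_rep = 36·(1,2)/5² = (1.4400,2.8800)
o2: d²=328 > ρ²=29 → inactive
F = F_att + ΣF_rep = (-17.5600,-3.1200)
Δp = p'−p = (-2.1950,-0.3900); α = Δx/Fx = (-439/200) / (-439/25) = 1/8
check: Δy/Fy = (-39/100) / (-78/25) = 1/8 ✓

α = 1/8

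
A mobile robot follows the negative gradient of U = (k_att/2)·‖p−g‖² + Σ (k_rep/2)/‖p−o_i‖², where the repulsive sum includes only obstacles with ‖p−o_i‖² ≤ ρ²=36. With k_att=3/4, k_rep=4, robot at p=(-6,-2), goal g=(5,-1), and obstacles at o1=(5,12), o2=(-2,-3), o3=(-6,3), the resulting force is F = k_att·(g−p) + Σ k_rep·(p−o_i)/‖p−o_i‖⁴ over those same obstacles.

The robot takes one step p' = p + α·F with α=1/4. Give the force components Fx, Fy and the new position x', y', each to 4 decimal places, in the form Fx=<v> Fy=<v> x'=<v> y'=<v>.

Fx=8.1946 Fy=0.7318 x'=-3.9513 y'=-1.8170

F_att = 3/4·(g−p) = 3/4·(11,1) = (8.2500,0.7500)
o1: d²=317 > ρ²=36 → inactive
o2: d²=17 ≤ ρ²=36; F_rep = 4·(-4,1)/17² = (-0.0554,0.0138)
o3: d²=25 ≤ ρ²=36; F_rep = 4·(0,-5)/25² = (0.0000,-0.0320)
F = F_att + ΣF_rep = (8.1946,0.7318)
p' = p + 1/4·F = (-3.9513,-1.8170)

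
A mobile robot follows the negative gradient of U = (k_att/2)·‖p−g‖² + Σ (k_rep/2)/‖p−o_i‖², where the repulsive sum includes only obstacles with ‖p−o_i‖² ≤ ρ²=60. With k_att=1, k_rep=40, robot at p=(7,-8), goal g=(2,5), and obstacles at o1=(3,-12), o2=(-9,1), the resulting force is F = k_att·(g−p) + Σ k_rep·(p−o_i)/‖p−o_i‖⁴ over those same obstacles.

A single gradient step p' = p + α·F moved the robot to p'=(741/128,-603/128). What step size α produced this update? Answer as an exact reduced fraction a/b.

F_att = 1·(g−p) = 1·(-5,13) = (-5.0000,13.0000)
o1: d²=32 ≤ ρ²=60; F_rep = 40·(4,4)/32² = (0.1562,0.1562)
o2: d²=337 > ρ²=60 → inactive
F = F_att + ΣF_rep = (-4.8438,13.1562)
Δp = p'−p = (-1.2109,3.2891); α = Δx/Fx = (-155/128) / (-155/32) = 1/4
check: Δy/Fy = (421/128) / (421/32) = 1/4 ✓

α = 1/4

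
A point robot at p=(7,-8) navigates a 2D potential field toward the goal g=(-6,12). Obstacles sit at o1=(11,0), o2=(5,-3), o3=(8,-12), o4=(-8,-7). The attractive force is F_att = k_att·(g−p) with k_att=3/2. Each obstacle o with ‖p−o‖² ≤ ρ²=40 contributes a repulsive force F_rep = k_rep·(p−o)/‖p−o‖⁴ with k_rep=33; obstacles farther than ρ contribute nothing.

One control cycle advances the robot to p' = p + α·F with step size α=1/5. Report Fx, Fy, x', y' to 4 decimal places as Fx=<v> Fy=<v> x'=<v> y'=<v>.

F_att = 3/2·(g−p) = 3/2·(-13,20) = (-19.5000,30.0000)
o1: d²=80 > ρ²=40 → inactive
o2: d²=29 ≤ ρ²=40; F_rep = 33·(2,-5)/29² = (0.0785,-0.1962)
o3: d²=17 ≤ ρ²=40; F_rep = 33·(-1,4)/17² = (-0.1142,0.4567)
o4: d²=226 > ρ²=40 → inactive
F = F_att + ΣF_rep = (-19.5357,30.2606)
p' = p + 1/5·F = (3.0929,-1.9479)

Fx=-19.5357 Fy=30.2606 x'=3.0929 y'=-1.9479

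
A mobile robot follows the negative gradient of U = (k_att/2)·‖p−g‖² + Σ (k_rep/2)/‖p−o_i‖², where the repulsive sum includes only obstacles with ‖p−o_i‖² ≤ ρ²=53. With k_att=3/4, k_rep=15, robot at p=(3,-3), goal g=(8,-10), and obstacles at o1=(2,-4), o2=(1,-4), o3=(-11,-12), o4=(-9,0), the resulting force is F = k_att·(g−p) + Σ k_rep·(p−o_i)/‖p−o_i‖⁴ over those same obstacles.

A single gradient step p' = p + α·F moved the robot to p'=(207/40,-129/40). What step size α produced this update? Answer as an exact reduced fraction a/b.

α = 1/4

F_att = 3/4·(g−p) = 3/4·(5,-7) = (3.7500,-5.2500)
o1: d²=2 ≤ ρ²=53; F_rep = 15·(1,1)/2² = (3.7500,3.7500)
o2: d²=5 ≤ ρ²=53; F_rep = 15·(2,1)/5² = (1.2000,0.6000)
o3: d²=277 > ρ²=53 → inactive
o4: d²=153 > ρ²=53 → inactive
F = F_att + ΣF_rep = (8.7000,-0.9000)
Δp = p'−p = (2.1750,-0.2250); α = Δx/Fx = (87/40) / (87/10) = 1/4
check: Δy/Fy = (-9/40) / (-9/10) = 1/4 ✓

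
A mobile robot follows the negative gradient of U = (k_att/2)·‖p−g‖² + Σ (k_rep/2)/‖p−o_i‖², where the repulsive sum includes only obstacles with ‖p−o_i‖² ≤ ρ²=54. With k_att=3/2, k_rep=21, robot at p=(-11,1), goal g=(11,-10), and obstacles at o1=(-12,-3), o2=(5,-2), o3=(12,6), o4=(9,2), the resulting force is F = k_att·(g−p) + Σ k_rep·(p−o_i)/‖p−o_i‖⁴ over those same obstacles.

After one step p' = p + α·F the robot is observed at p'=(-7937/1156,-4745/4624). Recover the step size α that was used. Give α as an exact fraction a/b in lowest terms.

α = 1/8

F_att = 3/2·(g−p) = 3/2·(22,-11) = (33.0000,-16.5000)
o1: d²=17 ≤ ρ²=54; F_rep = 21·(1,4)/17² = (0.0727,0.2907)
o2: d²=265 > ρ²=54 → inactive
o3: d²=554 > ρ²=54 → inactive
o4: d²=401 > ρ²=54 → inactive
F = F_att + ΣF_rep = (33.0727,-16.2093)
Δp = p'−p = (4.1341,-2.0262); α = Δx/Fx = (4779/1156) / (9558/289) = 1/8
check: Δy/Fy = (-9369/4624) / (-9369/578) = 1/8 ✓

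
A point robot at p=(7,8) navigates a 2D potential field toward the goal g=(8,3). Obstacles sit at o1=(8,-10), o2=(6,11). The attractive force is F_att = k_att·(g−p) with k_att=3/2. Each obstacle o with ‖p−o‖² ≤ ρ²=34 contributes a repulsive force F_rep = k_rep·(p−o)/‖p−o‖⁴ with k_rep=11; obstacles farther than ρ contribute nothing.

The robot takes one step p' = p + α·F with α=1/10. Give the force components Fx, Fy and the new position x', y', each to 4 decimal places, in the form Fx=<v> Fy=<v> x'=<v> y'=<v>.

Fx=1.6100 Fy=-7.8300 x'=7.1610 y'=7.2170

F_att = 3/2·(g−p) = 3/2·(1,-5) = (1.5000,-7.5000)
o1: d²=325 > ρ²=34 → inactive
o2: d²=10 ≤ ρ²=34; F_rep = 11·(1,-3)/10² = (0.1100,-0.3300)
F = F_att + ΣF_rep = (1.6100,-7.8300)
p' = p + 1/10·F = (7.1610,7.2170)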